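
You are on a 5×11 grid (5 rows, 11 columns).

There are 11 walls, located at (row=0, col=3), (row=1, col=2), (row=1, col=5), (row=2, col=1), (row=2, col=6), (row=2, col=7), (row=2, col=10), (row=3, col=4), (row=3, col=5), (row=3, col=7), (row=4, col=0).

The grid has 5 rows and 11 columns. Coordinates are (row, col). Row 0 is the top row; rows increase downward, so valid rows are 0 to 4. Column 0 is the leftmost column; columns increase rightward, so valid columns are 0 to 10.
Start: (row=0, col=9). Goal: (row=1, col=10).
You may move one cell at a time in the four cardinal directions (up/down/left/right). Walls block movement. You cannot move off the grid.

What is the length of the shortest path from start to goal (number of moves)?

Answer: Shortest path length: 2

Derivation:
BFS from (row=0, col=9) until reaching (row=1, col=10):
  Distance 0: (row=0, col=9)
  Distance 1: (row=0, col=8), (row=0, col=10), (row=1, col=9)
  Distance 2: (row=0, col=7), (row=1, col=8), (row=1, col=10), (row=2, col=9)  <- goal reached here
One shortest path (2 moves): (row=0, col=9) -> (row=0, col=10) -> (row=1, col=10)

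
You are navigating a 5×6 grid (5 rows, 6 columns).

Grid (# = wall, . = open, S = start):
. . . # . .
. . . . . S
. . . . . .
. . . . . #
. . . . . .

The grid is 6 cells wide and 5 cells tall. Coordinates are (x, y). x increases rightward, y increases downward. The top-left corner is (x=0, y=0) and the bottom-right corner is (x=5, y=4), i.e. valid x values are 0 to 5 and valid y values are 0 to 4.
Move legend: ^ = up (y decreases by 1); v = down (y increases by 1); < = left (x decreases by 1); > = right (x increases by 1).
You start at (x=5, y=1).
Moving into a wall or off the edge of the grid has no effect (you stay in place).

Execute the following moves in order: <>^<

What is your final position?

Answer: Final position: (x=4, y=0)

Derivation:
Start: (x=5, y=1)
  < (left): (x=5, y=1) -> (x=4, y=1)
  > (right): (x=4, y=1) -> (x=5, y=1)
  ^ (up): (x=5, y=1) -> (x=5, y=0)
  < (left): (x=5, y=0) -> (x=4, y=0)
Final: (x=4, y=0)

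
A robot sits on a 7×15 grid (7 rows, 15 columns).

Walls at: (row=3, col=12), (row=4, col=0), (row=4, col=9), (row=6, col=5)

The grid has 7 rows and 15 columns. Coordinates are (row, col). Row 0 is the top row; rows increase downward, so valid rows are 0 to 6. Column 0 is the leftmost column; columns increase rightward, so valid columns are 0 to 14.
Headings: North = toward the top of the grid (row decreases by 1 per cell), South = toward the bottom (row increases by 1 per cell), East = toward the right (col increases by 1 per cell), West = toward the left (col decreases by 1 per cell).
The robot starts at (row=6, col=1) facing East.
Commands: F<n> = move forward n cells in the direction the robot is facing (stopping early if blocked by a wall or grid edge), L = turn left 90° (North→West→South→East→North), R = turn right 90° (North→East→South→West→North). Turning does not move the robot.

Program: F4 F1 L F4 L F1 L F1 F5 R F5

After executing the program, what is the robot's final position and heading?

Start: (row=6, col=1), facing East
  F4: move forward 3/4 (blocked), now at (row=6, col=4)
  F1: move forward 0/1 (blocked), now at (row=6, col=4)
  L: turn left, now facing North
  F4: move forward 4, now at (row=2, col=4)
  L: turn left, now facing West
  F1: move forward 1, now at (row=2, col=3)
  L: turn left, now facing South
  F1: move forward 1, now at (row=3, col=3)
  F5: move forward 3/5 (blocked), now at (row=6, col=3)
  R: turn right, now facing West
  F5: move forward 3/5 (blocked), now at (row=6, col=0)
Final: (row=6, col=0), facing West

Answer: Final position: (row=6, col=0), facing West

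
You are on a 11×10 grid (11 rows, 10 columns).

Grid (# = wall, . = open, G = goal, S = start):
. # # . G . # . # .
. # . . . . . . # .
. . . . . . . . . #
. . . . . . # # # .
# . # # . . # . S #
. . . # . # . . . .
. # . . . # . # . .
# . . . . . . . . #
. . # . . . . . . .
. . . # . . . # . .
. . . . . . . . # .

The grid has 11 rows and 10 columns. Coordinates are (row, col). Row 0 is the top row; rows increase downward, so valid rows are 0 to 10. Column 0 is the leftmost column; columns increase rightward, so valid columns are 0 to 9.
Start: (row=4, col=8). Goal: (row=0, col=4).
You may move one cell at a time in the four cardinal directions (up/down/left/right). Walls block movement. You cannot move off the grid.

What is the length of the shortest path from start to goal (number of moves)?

Answer: Shortest path length: 14

Derivation:
BFS from (row=4, col=8) until reaching (row=0, col=4):
  Distance 0: (row=4, col=8)
  Distance 1: (row=4, col=7), (row=5, col=8)
  Distance 2: (row=5, col=7), (row=5, col=9), (row=6, col=8)
  Distance 3: (row=5, col=6), (row=6, col=9), (row=7, col=8)
  Distance 4: (row=6, col=6), (row=7, col=7), (row=8, col=8)
  Distance 5: (row=7, col=6), (row=8, col=7), (row=8, col=9), (row=9, col=8)
  Distance 6: (row=7, col=5), (row=8, col=6), (row=9, col=9)
  Distance 7: (row=7, col=4), (row=8, col=5), (row=9, col=6), (row=10, col=9)
  Distance 8: (row=6, col=4), (row=7, col=3), (row=8, col=4), (row=9, col=5), (row=10, col=6)
  Distance 9: (row=5, col=4), (row=6, col=3), (row=7, col=2), (row=8, col=3), (row=9, col=4), (row=10, col=5), (row=10, col=7)
  Distance 10: (row=4, col=4), (row=6, col=2), (row=7, col=1), (row=10, col=4)
  Distance 11: (row=3, col=4), (row=4, col=5), (row=5, col=2), (row=8, col=1), (row=10, col=3)
  Distance 12: (row=2, col=4), (row=3, col=3), (row=3, col=5), (row=5, col=1), (row=8, col=0), (row=9, col=1), (row=10, col=2)
  Distance 13: (row=1, col=4), (row=2, col=3), (row=2, col=5), (row=3, col=2), (row=4, col=1), (row=5, col=0), (row=9, col=0), (row=9, col=2), (row=10, col=1)
  Distance 14: (row=0, col=4), (row=1, col=3), (row=1, col=5), (row=2, col=2), (row=2, col=6), (row=3, col=1), (row=6, col=0), (row=10, col=0)  <- goal reached here
One shortest path (14 moves): (row=4, col=8) -> (row=4, col=7) -> (row=5, col=7) -> (row=5, col=6) -> (row=6, col=6) -> (row=7, col=6) -> (row=7, col=5) -> (row=7, col=4) -> (row=6, col=4) -> (row=5, col=4) -> (row=4, col=4) -> (row=3, col=4) -> (row=2, col=4) -> (row=1, col=4) -> (row=0, col=4)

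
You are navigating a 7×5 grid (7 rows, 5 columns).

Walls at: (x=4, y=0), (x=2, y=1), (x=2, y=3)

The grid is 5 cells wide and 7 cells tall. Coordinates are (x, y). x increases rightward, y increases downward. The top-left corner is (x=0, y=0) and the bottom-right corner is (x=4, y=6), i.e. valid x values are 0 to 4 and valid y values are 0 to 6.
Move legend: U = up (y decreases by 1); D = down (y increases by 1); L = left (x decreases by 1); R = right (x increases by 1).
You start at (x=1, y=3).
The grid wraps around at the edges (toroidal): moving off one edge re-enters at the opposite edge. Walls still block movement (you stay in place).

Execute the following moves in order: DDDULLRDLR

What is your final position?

Start: (x=1, y=3)
  D (down): (x=1, y=3) -> (x=1, y=4)
  D (down): (x=1, y=4) -> (x=1, y=5)
  D (down): (x=1, y=5) -> (x=1, y=6)
  U (up): (x=1, y=6) -> (x=1, y=5)
  L (left): (x=1, y=5) -> (x=0, y=5)
  L (left): (x=0, y=5) -> (x=4, y=5)
  R (right): (x=4, y=5) -> (x=0, y=5)
  D (down): (x=0, y=5) -> (x=0, y=6)
  L (left): (x=0, y=6) -> (x=4, y=6)
  R (right): (x=4, y=6) -> (x=0, y=6)
Final: (x=0, y=6)

Answer: Final position: (x=0, y=6)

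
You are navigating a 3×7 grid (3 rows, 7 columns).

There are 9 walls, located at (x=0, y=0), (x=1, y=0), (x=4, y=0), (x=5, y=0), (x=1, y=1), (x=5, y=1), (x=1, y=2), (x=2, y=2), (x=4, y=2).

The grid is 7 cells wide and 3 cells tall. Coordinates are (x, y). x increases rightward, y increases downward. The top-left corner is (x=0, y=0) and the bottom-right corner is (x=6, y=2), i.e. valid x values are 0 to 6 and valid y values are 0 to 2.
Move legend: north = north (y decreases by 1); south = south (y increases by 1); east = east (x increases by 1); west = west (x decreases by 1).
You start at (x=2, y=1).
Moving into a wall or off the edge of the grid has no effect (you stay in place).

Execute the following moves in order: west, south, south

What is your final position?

Answer: Final position: (x=2, y=1)

Derivation:
Start: (x=2, y=1)
  west (west): blocked, stay at (x=2, y=1)
  south (south): blocked, stay at (x=2, y=1)
  south (south): blocked, stay at (x=2, y=1)
Final: (x=2, y=1)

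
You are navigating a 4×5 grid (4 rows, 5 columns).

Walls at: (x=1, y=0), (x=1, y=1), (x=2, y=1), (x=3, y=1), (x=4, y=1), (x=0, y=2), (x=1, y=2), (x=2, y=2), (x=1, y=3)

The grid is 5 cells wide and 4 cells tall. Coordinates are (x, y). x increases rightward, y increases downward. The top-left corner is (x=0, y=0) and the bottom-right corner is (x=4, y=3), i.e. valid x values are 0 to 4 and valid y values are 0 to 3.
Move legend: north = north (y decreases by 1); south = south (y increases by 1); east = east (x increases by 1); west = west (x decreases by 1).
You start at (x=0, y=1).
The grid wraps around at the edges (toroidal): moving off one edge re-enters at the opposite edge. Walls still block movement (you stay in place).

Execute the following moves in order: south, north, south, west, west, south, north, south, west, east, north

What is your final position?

Start: (x=0, y=1)
  south (south): blocked, stay at (x=0, y=1)
  north (north): (x=0, y=1) -> (x=0, y=0)
  south (south): (x=0, y=0) -> (x=0, y=1)
  west (west): blocked, stay at (x=0, y=1)
  west (west): blocked, stay at (x=0, y=1)
  south (south): blocked, stay at (x=0, y=1)
  north (north): (x=0, y=1) -> (x=0, y=0)
  south (south): (x=0, y=0) -> (x=0, y=1)
  west (west): blocked, stay at (x=0, y=1)
  east (east): blocked, stay at (x=0, y=1)
  north (north): (x=0, y=1) -> (x=0, y=0)
Final: (x=0, y=0)

Answer: Final position: (x=0, y=0)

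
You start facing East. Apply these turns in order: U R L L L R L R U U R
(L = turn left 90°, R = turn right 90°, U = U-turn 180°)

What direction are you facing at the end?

Answer: Final heading: West

Derivation:
Start: East
  U (U-turn (180°)) -> West
  R (right (90° clockwise)) -> North
  L (left (90° counter-clockwise)) -> West
  L (left (90° counter-clockwise)) -> South
  L (left (90° counter-clockwise)) -> East
  R (right (90° clockwise)) -> South
  L (left (90° counter-clockwise)) -> East
  R (right (90° clockwise)) -> South
  U (U-turn (180°)) -> North
  U (U-turn (180°)) -> South
  R (right (90° clockwise)) -> West
Final: West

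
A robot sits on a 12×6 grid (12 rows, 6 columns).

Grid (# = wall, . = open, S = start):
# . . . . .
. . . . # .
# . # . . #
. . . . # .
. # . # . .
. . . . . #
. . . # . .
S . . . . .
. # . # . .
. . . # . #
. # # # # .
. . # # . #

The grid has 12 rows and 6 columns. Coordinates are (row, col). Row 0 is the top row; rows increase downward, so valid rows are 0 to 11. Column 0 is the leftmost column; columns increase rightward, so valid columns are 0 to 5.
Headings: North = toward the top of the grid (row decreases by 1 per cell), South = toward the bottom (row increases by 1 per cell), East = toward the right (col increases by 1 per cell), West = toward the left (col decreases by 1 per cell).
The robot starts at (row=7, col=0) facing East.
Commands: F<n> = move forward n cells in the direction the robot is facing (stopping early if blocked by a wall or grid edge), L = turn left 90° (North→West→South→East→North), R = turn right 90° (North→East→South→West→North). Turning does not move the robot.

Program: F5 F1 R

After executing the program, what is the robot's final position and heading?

Answer: Final position: (row=7, col=5), facing South

Derivation:
Start: (row=7, col=0), facing East
  F5: move forward 5, now at (row=7, col=5)
  F1: move forward 0/1 (blocked), now at (row=7, col=5)
  R: turn right, now facing South
Final: (row=7, col=5), facing South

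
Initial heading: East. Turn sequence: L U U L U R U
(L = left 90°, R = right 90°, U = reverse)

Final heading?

Answer: Final heading: North

Derivation:
Start: East
  L (left (90° counter-clockwise)) -> North
  U (U-turn (180°)) -> South
  U (U-turn (180°)) -> North
  L (left (90° counter-clockwise)) -> West
  U (U-turn (180°)) -> East
  R (right (90° clockwise)) -> South
  U (U-turn (180°)) -> North
Final: North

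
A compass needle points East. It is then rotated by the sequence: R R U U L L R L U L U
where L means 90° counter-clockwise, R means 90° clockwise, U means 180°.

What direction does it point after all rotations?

Answer: Final heading: North

Derivation:
Start: East
  R (right (90° clockwise)) -> South
  R (right (90° clockwise)) -> West
  U (U-turn (180°)) -> East
  U (U-turn (180°)) -> West
  L (left (90° counter-clockwise)) -> South
  L (left (90° counter-clockwise)) -> East
  R (right (90° clockwise)) -> South
  L (left (90° counter-clockwise)) -> East
  U (U-turn (180°)) -> West
  L (left (90° counter-clockwise)) -> South
  U (U-turn (180°)) -> North
Final: North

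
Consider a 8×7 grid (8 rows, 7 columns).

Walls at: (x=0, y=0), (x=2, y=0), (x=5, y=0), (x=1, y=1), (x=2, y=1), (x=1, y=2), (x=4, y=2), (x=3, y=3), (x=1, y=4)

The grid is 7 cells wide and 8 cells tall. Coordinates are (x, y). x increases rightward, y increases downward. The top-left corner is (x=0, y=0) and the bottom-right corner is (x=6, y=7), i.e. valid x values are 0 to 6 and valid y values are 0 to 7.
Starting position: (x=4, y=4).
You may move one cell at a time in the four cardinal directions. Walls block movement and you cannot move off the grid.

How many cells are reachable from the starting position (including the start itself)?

BFS flood-fill from (x=4, y=4):
  Distance 0: (x=4, y=4)
  Distance 1: (x=4, y=3), (x=3, y=4), (x=5, y=4), (x=4, y=5)
  Distance 2: (x=5, y=3), (x=2, y=4), (x=6, y=4), (x=3, y=5), (x=5, y=5), (x=4, y=6)
  Distance 3: (x=5, y=2), (x=2, y=3), (x=6, y=3), (x=2, y=5), (x=6, y=5), (x=3, y=6), (x=5, y=6), (x=4, y=7)
  Distance 4: (x=5, y=1), (x=2, y=2), (x=6, y=2), (x=1, y=3), (x=1, y=5), (x=2, y=6), (x=6, y=6), (x=3, y=7), (x=5, y=7)
  Distance 5: (x=4, y=1), (x=6, y=1), (x=3, y=2), (x=0, y=3), (x=0, y=5), (x=1, y=6), (x=2, y=7), (x=6, y=7)
  Distance 6: (x=4, y=0), (x=6, y=0), (x=3, y=1), (x=0, y=2), (x=0, y=4), (x=0, y=6), (x=1, y=7)
  Distance 7: (x=3, y=0), (x=0, y=1), (x=0, y=7)
Total reachable: 46 (grid has 47 open cells total)

Answer: Reachable cells: 46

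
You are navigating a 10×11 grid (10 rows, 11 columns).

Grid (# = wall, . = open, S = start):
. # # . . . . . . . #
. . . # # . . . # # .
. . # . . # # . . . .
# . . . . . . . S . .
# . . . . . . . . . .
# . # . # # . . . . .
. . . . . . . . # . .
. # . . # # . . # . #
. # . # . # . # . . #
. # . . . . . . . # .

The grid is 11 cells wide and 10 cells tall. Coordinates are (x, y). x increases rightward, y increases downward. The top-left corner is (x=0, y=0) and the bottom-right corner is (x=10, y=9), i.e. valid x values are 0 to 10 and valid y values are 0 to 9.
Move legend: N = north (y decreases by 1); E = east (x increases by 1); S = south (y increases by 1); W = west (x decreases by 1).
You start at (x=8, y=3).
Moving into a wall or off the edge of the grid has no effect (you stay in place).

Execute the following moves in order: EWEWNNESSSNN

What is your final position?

Answer: Final position: (x=9, y=3)

Derivation:
Start: (x=8, y=3)
  E (east): (x=8, y=3) -> (x=9, y=3)
  W (west): (x=9, y=3) -> (x=8, y=3)
  E (east): (x=8, y=3) -> (x=9, y=3)
  W (west): (x=9, y=3) -> (x=8, y=3)
  N (north): (x=8, y=3) -> (x=8, y=2)
  N (north): blocked, stay at (x=8, y=2)
  E (east): (x=8, y=2) -> (x=9, y=2)
  S (south): (x=9, y=2) -> (x=9, y=3)
  S (south): (x=9, y=3) -> (x=9, y=4)
  S (south): (x=9, y=4) -> (x=9, y=5)
  N (north): (x=9, y=5) -> (x=9, y=4)
  N (north): (x=9, y=4) -> (x=9, y=3)
Final: (x=9, y=3)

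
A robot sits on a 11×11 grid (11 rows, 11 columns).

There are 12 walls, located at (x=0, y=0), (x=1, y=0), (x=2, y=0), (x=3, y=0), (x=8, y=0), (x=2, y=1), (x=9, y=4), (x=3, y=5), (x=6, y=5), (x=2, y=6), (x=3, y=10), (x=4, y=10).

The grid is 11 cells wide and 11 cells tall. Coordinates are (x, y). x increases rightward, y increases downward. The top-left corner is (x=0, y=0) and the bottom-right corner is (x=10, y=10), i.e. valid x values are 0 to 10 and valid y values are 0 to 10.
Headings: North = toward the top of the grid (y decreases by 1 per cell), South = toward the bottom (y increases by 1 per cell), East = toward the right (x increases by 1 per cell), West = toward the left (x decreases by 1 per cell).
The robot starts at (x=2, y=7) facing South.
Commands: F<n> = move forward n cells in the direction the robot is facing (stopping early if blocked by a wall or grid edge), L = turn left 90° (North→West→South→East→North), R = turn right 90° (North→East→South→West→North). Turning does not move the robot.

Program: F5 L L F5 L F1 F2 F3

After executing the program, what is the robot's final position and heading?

Answer: Final position: (x=0, y=7), facing West

Derivation:
Start: (x=2, y=7), facing South
  F5: move forward 3/5 (blocked), now at (x=2, y=10)
  L: turn left, now facing East
  L: turn left, now facing North
  F5: move forward 3/5 (blocked), now at (x=2, y=7)
  L: turn left, now facing West
  F1: move forward 1, now at (x=1, y=7)
  F2: move forward 1/2 (blocked), now at (x=0, y=7)
  F3: move forward 0/3 (blocked), now at (x=0, y=7)
Final: (x=0, y=7), facing West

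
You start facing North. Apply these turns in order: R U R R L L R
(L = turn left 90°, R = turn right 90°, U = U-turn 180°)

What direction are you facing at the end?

Start: North
  R (right (90° clockwise)) -> East
  U (U-turn (180°)) -> West
  R (right (90° clockwise)) -> North
  R (right (90° clockwise)) -> East
  L (left (90° counter-clockwise)) -> North
  L (left (90° counter-clockwise)) -> West
  R (right (90° clockwise)) -> North
Final: North

Answer: Final heading: North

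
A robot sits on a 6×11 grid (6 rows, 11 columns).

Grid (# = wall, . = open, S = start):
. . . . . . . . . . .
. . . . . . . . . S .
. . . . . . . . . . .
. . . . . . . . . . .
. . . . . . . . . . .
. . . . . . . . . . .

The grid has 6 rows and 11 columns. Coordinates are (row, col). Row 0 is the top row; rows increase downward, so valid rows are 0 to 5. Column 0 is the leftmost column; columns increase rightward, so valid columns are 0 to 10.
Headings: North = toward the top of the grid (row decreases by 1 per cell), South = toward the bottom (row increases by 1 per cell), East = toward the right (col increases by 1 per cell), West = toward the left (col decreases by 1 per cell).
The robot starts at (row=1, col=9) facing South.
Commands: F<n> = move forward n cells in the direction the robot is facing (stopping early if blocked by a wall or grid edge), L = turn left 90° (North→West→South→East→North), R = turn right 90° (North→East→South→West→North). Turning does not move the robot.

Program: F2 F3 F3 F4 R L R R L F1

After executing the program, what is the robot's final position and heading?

Answer: Final position: (row=5, col=8), facing West

Derivation:
Start: (row=1, col=9), facing South
  F2: move forward 2, now at (row=3, col=9)
  F3: move forward 2/3 (blocked), now at (row=5, col=9)
  F3: move forward 0/3 (blocked), now at (row=5, col=9)
  F4: move forward 0/4 (blocked), now at (row=5, col=9)
  R: turn right, now facing West
  L: turn left, now facing South
  R: turn right, now facing West
  R: turn right, now facing North
  L: turn left, now facing West
  F1: move forward 1, now at (row=5, col=8)
Final: (row=5, col=8), facing West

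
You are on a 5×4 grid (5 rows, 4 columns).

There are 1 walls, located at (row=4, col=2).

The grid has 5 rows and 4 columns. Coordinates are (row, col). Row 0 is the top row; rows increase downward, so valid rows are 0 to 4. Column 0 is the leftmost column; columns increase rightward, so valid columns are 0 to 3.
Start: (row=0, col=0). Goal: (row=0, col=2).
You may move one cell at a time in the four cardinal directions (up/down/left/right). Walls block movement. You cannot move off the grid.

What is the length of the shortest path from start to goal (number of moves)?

BFS from (row=0, col=0) until reaching (row=0, col=2):
  Distance 0: (row=0, col=0)
  Distance 1: (row=0, col=1), (row=1, col=0)
  Distance 2: (row=0, col=2), (row=1, col=1), (row=2, col=0)  <- goal reached here
One shortest path (2 moves): (row=0, col=0) -> (row=0, col=1) -> (row=0, col=2)

Answer: Shortest path length: 2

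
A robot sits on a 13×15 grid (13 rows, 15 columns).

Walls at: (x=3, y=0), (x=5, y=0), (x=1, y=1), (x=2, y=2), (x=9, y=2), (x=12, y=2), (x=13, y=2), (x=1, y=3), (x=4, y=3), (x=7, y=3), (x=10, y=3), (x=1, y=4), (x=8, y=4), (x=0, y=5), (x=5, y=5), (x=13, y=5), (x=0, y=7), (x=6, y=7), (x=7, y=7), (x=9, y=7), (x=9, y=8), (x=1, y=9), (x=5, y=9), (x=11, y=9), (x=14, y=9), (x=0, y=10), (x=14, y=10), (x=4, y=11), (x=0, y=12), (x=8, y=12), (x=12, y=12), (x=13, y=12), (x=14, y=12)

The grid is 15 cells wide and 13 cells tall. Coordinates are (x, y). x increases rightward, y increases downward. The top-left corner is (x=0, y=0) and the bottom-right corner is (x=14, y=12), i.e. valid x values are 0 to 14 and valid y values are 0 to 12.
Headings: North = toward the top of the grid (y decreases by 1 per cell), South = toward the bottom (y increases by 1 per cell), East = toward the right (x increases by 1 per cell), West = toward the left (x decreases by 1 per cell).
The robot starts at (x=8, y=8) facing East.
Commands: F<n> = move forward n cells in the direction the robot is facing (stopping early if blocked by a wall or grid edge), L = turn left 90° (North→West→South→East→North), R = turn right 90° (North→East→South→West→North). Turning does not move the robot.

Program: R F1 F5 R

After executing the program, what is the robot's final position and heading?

Answer: Final position: (x=8, y=11), facing West

Derivation:
Start: (x=8, y=8), facing East
  R: turn right, now facing South
  F1: move forward 1, now at (x=8, y=9)
  F5: move forward 2/5 (blocked), now at (x=8, y=11)
  R: turn right, now facing West
Final: (x=8, y=11), facing West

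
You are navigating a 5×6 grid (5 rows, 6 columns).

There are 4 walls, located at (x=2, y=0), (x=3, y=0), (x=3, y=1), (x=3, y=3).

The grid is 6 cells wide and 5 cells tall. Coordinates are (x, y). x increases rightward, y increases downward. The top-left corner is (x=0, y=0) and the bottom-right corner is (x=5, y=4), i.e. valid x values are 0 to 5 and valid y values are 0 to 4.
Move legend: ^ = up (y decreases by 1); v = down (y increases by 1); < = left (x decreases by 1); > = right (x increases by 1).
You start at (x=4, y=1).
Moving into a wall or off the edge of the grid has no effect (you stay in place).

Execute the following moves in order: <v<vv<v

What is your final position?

Answer: Final position: (x=2, y=3)

Derivation:
Start: (x=4, y=1)
  < (left): blocked, stay at (x=4, y=1)
  v (down): (x=4, y=1) -> (x=4, y=2)
  < (left): (x=4, y=2) -> (x=3, y=2)
  v (down): blocked, stay at (x=3, y=2)
  v (down): blocked, stay at (x=3, y=2)
  < (left): (x=3, y=2) -> (x=2, y=2)
  v (down): (x=2, y=2) -> (x=2, y=3)
Final: (x=2, y=3)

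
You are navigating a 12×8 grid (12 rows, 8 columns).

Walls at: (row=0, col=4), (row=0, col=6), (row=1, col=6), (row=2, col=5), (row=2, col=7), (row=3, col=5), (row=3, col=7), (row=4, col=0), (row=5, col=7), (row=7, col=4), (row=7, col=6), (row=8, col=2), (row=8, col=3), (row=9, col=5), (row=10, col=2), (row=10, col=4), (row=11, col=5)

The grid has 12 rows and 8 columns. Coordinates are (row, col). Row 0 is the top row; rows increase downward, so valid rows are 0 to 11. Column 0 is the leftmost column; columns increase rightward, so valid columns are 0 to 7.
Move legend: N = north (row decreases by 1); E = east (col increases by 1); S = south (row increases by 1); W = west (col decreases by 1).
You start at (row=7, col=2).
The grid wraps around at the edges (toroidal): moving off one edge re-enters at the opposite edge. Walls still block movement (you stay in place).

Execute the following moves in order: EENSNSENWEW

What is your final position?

Start: (row=7, col=2)
  E (east): (row=7, col=2) -> (row=7, col=3)
  E (east): blocked, stay at (row=7, col=3)
  N (north): (row=7, col=3) -> (row=6, col=3)
  S (south): (row=6, col=3) -> (row=7, col=3)
  N (north): (row=7, col=3) -> (row=6, col=3)
  S (south): (row=6, col=3) -> (row=7, col=3)
  E (east): blocked, stay at (row=7, col=3)
  N (north): (row=7, col=3) -> (row=6, col=3)
  W (west): (row=6, col=3) -> (row=6, col=2)
  E (east): (row=6, col=2) -> (row=6, col=3)
  W (west): (row=6, col=3) -> (row=6, col=2)
Final: (row=6, col=2)

Answer: Final position: (row=6, col=2)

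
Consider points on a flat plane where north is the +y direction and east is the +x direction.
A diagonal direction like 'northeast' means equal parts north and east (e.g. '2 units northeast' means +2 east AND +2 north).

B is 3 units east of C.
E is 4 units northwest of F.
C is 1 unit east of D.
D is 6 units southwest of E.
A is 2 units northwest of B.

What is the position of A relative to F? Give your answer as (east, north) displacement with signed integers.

Place F at the origin (east=0, north=0).
  E is 4 units northwest of F: delta (east=-4, north=+4); E at (east=-4, north=4).
  D is 6 units southwest of E: delta (east=-6, north=-6); D at (east=-10, north=-2).
  C is 1 unit east of D: delta (east=+1, north=+0); C at (east=-9, north=-2).
  B is 3 units east of C: delta (east=+3, north=+0); B at (east=-6, north=-2).
  A is 2 units northwest of B: delta (east=-2, north=+2); A at (east=-8, north=0).
Therefore A relative to F: (east=-8, north=0).

Answer: A is at (east=-8, north=0) relative to F.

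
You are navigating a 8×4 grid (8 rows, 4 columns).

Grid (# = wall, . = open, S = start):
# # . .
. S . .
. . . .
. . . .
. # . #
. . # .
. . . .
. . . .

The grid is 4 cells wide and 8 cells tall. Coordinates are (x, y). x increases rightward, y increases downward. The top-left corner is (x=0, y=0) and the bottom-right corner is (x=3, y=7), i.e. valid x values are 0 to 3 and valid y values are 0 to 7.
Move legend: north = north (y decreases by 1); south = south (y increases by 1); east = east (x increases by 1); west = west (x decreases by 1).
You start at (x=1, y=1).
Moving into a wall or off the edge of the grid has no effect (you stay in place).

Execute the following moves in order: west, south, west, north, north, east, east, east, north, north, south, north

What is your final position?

Start: (x=1, y=1)
  west (west): (x=1, y=1) -> (x=0, y=1)
  south (south): (x=0, y=1) -> (x=0, y=2)
  west (west): blocked, stay at (x=0, y=2)
  north (north): (x=0, y=2) -> (x=0, y=1)
  north (north): blocked, stay at (x=0, y=1)
  east (east): (x=0, y=1) -> (x=1, y=1)
  east (east): (x=1, y=1) -> (x=2, y=1)
  east (east): (x=2, y=1) -> (x=3, y=1)
  north (north): (x=3, y=1) -> (x=3, y=0)
  north (north): blocked, stay at (x=3, y=0)
  south (south): (x=3, y=0) -> (x=3, y=1)
  north (north): (x=3, y=1) -> (x=3, y=0)
Final: (x=3, y=0)

Answer: Final position: (x=3, y=0)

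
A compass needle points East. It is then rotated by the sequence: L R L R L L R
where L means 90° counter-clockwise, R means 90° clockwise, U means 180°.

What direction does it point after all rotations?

Answer: Final heading: North

Derivation:
Start: East
  L (left (90° counter-clockwise)) -> North
  R (right (90° clockwise)) -> East
  L (left (90° counter-clockwise)) -> North
  R (right (90° clockwise)) -> East
  L (left (90° counter-clockwise)) -> North
  L (left (90° counter-clockwise)) -> West
  R (right (90° clockwise)) -> North
Final: North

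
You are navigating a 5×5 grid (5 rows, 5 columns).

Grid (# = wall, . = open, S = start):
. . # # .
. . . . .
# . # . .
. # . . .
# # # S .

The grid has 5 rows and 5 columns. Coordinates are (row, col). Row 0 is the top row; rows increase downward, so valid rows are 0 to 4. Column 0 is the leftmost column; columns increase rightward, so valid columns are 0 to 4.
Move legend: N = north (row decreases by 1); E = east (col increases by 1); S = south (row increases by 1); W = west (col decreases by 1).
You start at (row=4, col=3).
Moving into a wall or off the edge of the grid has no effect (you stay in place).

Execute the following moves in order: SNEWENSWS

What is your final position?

Start: (row=4, col=3)
  S (south): blocked, stay at (row=4, col=3)
  N (north): (row=4, col=3) -> (row=3, col=3)
  E (east): (row=3, col=3) -> (row=3, col=4)
  W (west): (row=3, col=4) -> (row=3, col=3)
  E (east): (row=3, col=3) -> (row=3, col=4)
  N (north): (row=3, col=4) -> (row=2, col=4)
  S (south): (row=2, col=4) -> (row=3, col=4)
  W (west): (row=3, col=4) -> (row=3, col=3)
  S (south): (row=3, col=3) -> (row=4, col=3)
Final: (row=4, col=3)

Answer: Final position: (row=4, col=3)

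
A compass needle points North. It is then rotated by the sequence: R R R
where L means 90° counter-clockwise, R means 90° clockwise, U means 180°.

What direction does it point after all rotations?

Answer: Final heading: West

Derivation:
Start: North
  R (right (90° clockwise)) -> East
  R (right (90° clockwise)) -> South
  R (right (90° clockwise)) -> West
Final: West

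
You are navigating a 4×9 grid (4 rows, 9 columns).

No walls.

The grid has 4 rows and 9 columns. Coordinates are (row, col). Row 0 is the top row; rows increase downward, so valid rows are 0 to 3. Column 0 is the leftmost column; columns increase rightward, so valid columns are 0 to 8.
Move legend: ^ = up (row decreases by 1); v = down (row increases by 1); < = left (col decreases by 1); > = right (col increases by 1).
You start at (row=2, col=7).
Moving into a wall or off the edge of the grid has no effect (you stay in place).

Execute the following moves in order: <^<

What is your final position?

Answer: Final position: (row=1, col=5)

Derivation:
Start: (row=2, col=7)
  < (left): (row=2, col=7) -> (row=2, col=6)
  ^ (up): (row=2, col=6) -> (row=1, col=6)
  < (left): (row=1, col=6) -> (row=1, col=5)
Final: (row=1, col=5)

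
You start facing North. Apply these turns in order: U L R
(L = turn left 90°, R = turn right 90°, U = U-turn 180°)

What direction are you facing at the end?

Answer: Final heading: South

Derivation:
Start: North
  U (U-turn (180°)) -> South
  L (left (90° counter-clockwise)) -> East
  R (right (90° clockwise)) -> South
Final: South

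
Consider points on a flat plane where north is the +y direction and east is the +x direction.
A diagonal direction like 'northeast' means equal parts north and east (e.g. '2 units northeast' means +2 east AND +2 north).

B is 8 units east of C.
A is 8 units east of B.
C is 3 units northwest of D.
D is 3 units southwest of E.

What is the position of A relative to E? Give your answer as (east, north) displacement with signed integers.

Place E at the origin (east=0, north=0).
  D is 3 units southwest of E: delta (east=-3, north=-3); D at (east=-3, north=-3).
  C is 3 units northwest of D: delta (east=-3, north=+3); C at (east=-6, north=0).
  B is 8 units east of C: delta (east=+8, north=+0); B at (east=2, north=0).
  A is 8 units east of B: delta (east=+8, north=+0); A at (east=10, north=0).
Therefore A relative to E: (east=10, north=0).

Answer: A is at (east=10, north=0) relative to E.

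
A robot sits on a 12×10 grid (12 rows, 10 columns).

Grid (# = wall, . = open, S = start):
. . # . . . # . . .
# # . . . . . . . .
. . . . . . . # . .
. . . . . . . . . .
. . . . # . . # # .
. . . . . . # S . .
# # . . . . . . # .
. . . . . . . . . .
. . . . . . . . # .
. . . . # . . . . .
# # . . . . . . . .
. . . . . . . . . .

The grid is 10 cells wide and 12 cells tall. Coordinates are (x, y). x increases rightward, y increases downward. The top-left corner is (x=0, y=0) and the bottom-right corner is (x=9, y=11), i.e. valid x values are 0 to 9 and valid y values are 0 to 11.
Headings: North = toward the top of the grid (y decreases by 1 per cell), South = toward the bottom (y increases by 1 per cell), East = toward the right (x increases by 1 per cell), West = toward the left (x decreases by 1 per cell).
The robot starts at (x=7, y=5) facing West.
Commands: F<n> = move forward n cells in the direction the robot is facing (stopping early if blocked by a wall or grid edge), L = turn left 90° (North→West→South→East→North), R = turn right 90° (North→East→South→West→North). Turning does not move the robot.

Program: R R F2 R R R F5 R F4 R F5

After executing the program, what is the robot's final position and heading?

Start: (x=7, y=5), facing West
  R: turn right, now facing North
  R: turn right, now facing East
  F2: move forward 2, now at (x=9, y=5)
  R: turn right, now facing South
  R: turn right, now facing West
  R: turn right, now facing North
  F5: move forward 5, now at (x=9, y=0)
  R: turn right, now facing East
  F4: move forward 0/4 (blocked), now at (x=9, y=0)
  R: turn right, now facing South
  F5: move forward 5, now at (x=9, y=5)
Final: (x=9, y=5), facing South

Answer: Final position: (x=9, y=5), facing South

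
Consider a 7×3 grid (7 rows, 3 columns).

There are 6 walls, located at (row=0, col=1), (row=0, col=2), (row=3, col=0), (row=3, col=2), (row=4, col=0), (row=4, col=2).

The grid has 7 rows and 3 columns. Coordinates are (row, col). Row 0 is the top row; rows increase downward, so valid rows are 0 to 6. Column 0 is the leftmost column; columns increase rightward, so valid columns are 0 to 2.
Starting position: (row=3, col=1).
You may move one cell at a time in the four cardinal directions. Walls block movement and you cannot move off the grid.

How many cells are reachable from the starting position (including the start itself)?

Answer: Reachable cells: 15

Derivation:
BFS flood-fill from (row=3, col=1):
  Distance 0: (row=3, col=1)
  Distance 1: (row=2, col=1), (row=4, col=1)
  Distance 2: (row=1, col=1), (row=2, col=0), (row=2, col=2), (row=5, col=1)
  Distance 3: (row=1, col=0), (row=1, col=2), (row=5, col=0), (row=5, col=2), (row=6, col=1)
  Distance 4: (row=0, col=0), (row=6, col=0), (row=6, col=2)
Total reachable: 15 (grid has 15 open cells total)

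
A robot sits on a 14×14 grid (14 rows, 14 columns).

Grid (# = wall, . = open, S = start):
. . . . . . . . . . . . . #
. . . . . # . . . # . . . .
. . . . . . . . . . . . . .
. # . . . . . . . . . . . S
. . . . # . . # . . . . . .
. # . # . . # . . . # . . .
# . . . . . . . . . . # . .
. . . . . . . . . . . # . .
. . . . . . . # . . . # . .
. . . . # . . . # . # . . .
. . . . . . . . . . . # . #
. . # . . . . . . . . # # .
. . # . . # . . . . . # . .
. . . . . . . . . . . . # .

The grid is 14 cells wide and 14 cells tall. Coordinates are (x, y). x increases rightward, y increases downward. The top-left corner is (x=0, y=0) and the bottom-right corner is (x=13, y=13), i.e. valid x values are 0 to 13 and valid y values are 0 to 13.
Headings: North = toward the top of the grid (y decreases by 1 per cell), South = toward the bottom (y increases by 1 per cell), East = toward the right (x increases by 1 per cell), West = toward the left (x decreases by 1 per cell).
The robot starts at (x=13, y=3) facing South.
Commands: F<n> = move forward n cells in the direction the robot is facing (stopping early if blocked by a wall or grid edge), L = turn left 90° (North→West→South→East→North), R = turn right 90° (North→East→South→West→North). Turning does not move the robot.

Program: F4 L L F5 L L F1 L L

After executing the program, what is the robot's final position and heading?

Answer: Final position: (x=13, y=3), facing North

Derivation:
Start: (x=13, y=3), facing South
  F4: move forward 4, now at (x=13, y=7)
  L: turn left, now facing East
  L: turn left, now facing North
  F5: move forward 5, now at (x=13, y=2)
  L: turn left, now facing West
  L: turn left, now facing South
  F1: move forward 1, now at (x=13, y=3)
  L: turn left, now facing East
  L: turn left, now facing North
Final: (x=13, y=3), facing North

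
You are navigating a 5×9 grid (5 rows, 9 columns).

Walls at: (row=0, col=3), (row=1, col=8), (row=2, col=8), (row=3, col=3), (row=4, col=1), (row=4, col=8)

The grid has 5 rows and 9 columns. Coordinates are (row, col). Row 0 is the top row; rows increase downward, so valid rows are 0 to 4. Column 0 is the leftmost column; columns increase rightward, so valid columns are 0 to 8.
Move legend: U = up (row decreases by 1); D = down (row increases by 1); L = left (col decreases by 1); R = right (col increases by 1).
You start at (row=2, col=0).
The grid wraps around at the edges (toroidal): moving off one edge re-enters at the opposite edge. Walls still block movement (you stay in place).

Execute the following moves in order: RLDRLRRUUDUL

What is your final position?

Start: (row=2, col=0)
  R (right): (row=2, col=0) -> (row=2, col=1)
  L (left): (row=2, col=1) -> (row=2, col=0)
  D (down): (row=2, col=0) -> (row=3, col=0)
  R (right): (row=3, col=0) -> (row=3, col=1)
  L (left): (row=3, col=1) -> (row=3, col=0)
  R (right): (row=3, col=0) -> (row=3, col=1)
  R (right): (row=3, col=1) -> (row=3, col=2)
  U (up): (row=3, col=2) -> (row=2, col=2)
  U (up): (row=2, col=2) -> (row=1, col=2)
  D (down): (row=1, col=2) -> (row=2, col=2)
  U (up): (row=2, col=2) -> (row=1, col=2)
  L (left): (row=1, col=2) -> (row=1, col=1)
Final: (row=1, col=1)

Answer: Final position: (row=1, col=1)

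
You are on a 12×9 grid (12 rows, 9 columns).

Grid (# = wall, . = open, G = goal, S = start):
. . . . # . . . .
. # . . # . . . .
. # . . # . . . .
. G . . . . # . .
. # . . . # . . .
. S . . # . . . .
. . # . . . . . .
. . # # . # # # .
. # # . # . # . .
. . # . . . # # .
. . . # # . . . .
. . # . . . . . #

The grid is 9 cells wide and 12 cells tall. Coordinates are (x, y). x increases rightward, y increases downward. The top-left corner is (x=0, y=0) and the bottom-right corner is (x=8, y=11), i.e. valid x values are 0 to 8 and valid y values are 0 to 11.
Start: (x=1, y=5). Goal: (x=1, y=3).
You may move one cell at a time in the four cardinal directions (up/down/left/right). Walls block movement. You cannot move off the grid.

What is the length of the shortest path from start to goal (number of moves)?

BFS from (x=1, y=5) until reaching (x=1, y=3):
  Distance 0: (x=1, y=5)
  Distance 1: (x=0, y=5), (x=2, y=5), (x=1, y=6)
  Distance 2: (x=0, y=4), (x=2, y=4), (x=3, y=5), (x=0, y=6), (x=1, y=7)
  Distance 3: (x=0, y=3), (x=2, y=3), (x=3, y=4), (x=3, y=6), (x=0, y=7)
  Distance 4: (x=0, y=2), (x=2, y=2), (x=1, y=3), (x=3, y=3), (x=4, y=4), (x=4, y=6), (x=0, y=8)  <- goal reached here
One shortest path (4 moves): (x=1, y=5) -> (x=2, y=5) -> (x=2, y=4) -> (x=2, y=3) -> (x=1, y=3)

Answer: Shortest path length: 4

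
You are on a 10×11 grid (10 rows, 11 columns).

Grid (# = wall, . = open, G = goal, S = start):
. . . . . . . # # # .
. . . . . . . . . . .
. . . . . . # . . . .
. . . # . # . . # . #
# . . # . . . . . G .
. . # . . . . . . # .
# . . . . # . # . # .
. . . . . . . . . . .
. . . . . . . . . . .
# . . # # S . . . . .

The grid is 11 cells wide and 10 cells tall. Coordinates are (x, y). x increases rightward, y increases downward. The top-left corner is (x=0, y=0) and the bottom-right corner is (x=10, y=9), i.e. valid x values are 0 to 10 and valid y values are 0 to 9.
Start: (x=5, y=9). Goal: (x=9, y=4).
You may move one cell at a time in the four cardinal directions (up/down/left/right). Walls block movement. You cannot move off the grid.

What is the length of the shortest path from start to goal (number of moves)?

Answer: Shortest path length: 9

Derivation:
BFS from (x=5, y=9) until reaching (x=9, y=4):
  Distance 0: (x=5, y=9)
  Distance 1: (x=5, y=8), (x=6, y=9)
  Distance 2: (x=5, y=7), (x=4, y=8), (x=6, y=8), (x=7, y=9)
  Distance 3: (x=4, y=7), (x=6, y=7), (x=3, y=8), (x=7, y=8), (x=8, y=9)
  Distance 4: (x=4, y=6), (x=6, y=6), (x=3, y=7), (x=7, y=7), (x=2, y=8), (x=8, y=8), (x=9, y=9)
  Distance 5: (x=4, y=5), (x=6, y=5), (x=3, y=6), (x=2, y=7), (x=8, y=7), (x=1, y=8), (x=9, y=8), (x=2, y=9), (x=10, y=9)
  Distance 6: (x=4, y=4), (x=6, y=4), (x=3, y=5), (x=5, y=5), (x=7, y=5), (x=2, y=6), (x=8, y=6), (x=1, y=7), (x=9, y=7), (x=0, y=8), (x=10, y=8), (x=1, y=9)
  Distance 7: (x=4, y=3), (x=6, y=3), (x=5, y=4), (x=7, y=4), (x=8, y=5), (x=1, y=6), (x=0, y=7), (x=10, y=7)
  Distance 8: (x=4, y=2), (x=7, y=3), (x=8, y=4), (x=1, y=5), (x=10, y=6)
  Distance 9: (x=4, y=1), (x=3, y=2), (x=5, y=2), (x=7, y=2), (x=1, y=4), (x=9, y=4), (x=0, y=5), (x=10, y=5)  <- goal reached here
One shortest path (9 moves): (x=5, y=9) -> (x=6, y=9) -> (x=7, y=9) -> (x=8, y=9) -> (x=8, y=8) -> (x=8, y=7) -> (x=8, y=6) -> (x=8, y=5) -> (x=8, y=4) -> (x=9, y=4)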